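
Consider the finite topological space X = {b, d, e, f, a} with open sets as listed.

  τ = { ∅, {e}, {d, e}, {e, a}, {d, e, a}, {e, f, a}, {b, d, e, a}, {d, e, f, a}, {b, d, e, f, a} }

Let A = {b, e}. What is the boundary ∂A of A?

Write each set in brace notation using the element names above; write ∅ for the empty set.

{b, d, f, a}

opens ⊆ A: ∅, {e}; union → int = {e}
complement {d, f, a}; its interior ∅; cl(A) = X∖∅ = {b, d, e, f, a}
boundary = {b, d, e, f, a} ∖ {e} = {b, d, f, a}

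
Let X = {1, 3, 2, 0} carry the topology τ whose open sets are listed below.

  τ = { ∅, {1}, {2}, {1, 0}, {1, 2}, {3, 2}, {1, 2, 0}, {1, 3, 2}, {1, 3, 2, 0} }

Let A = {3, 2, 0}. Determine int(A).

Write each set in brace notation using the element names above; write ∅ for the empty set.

{3, 2}

U open, U⊆A: ∅, {2}, {3, 2}. int(A) = ⋃ = {3, 2}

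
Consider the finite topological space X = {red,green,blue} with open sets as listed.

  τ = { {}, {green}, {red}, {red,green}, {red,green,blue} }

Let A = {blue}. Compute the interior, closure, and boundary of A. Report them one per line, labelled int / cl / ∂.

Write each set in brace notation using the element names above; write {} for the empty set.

open subsets of A: {}; so int(A) = {}
closure: X∖int(X∖A) = X∖{red,green} = {blue}
∂A = {blue} minus {} = {blue}

int(A) = {}
cl(A)  = {blue}
∂A     = {blue}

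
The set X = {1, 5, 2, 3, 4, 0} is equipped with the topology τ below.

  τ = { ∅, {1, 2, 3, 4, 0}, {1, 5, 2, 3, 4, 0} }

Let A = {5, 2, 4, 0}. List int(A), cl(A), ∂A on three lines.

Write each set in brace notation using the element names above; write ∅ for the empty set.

opens ⊆ A: ∅; union → int = ∅
complement {1, 3}; its interior ∅; cl(A) = X∖∅ = {1, 5, 2, 3, 4, 0}
boundary = {1, 5, 2, 3, 4, 0} ∖ ∅ = {1, 5, 2, 3, 4, 0}

int(A) = ∅
cl(A)  = {1, 5, 2, 3, 4, 0}
∂A     = {1, 5, 2, 3, 4, 0}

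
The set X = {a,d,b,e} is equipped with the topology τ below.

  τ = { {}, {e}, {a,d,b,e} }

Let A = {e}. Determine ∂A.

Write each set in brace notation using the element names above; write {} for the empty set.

{a,d,b}

interior: largest open inside A is {e} (from {}, {e})
cl via duality: int({a,d,b}) = {}, so X∖{} = {a,d,b,e}
cl∖int = {a,d,b}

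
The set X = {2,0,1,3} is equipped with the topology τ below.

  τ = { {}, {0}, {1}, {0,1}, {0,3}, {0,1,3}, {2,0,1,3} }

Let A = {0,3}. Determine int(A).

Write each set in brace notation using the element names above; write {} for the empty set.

{0,3}

interior: largest open inside A is {0,3} (from {}, {0}, {0,3})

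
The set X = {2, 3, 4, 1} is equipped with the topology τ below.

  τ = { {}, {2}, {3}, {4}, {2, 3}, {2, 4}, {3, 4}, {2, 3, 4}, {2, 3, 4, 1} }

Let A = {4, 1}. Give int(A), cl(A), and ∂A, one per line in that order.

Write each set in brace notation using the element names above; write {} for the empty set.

opens ⊆ A: {}, {4}; union → int = {4}
complement {2, 3}; its interior {2, 3}; cl(A) = X∖{2, 3} = {4, 1}
boundary = {4, 1} ∖ {4} = {1}

int(A) = {4}
cl(A)  = {4, 1}
∂A     = {1}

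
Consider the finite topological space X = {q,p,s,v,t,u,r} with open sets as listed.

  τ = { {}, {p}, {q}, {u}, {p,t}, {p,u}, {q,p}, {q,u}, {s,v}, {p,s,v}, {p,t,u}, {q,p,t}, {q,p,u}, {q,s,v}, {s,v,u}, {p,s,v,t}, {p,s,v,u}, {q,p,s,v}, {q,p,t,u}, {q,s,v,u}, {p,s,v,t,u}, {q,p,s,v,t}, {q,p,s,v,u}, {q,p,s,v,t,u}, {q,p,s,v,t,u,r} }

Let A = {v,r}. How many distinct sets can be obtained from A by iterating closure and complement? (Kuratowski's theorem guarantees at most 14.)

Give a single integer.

8

complement {q,p,s,t,u}; its interior {q,p,t,u}; cl(A) = X∖{q,p,t,u} = {s,v,r}
With k = closure, c = complement:
  1. A     = {v,r}
  2. kA    = {s,v,r}
  3. cA    = {q,p,s,t,u}
  4. ckA   = {q,p,t,u}
  5. kcA   = {q,p,s,v,t,u,r}
  6. kckA  = {q,p,t,u,r}
  7. ckcA  = {}
  8. ckckA = {s,v}
k, c of each give nothing new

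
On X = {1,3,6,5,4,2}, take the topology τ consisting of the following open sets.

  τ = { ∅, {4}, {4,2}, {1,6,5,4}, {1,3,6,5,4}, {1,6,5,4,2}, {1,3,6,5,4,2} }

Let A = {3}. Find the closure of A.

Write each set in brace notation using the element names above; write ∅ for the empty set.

{3}

cl via duality: int({1,6,5,4,2}) = {1,6,5,4,2}, so X∖{1,6,5,4,2} = {3}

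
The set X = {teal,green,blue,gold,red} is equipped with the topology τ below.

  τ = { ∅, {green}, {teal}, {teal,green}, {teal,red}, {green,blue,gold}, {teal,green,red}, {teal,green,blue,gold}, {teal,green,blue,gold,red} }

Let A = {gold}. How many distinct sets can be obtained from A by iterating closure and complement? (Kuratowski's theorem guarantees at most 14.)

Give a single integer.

closure: X∖int(X∖A) = X∖{teal,green,red} = {blue,gold}
Let k=closure and c=complement:
  1. A     = {gold}
  2. kA    = {blue,gold}
  3. cA    = {teal,green,blue,red}
  4. ckA   = {teal,green,red}
  5. kcA   = {teal,green,blue,gold,red}
  6. ckcA  = ∅
— saturated at 6

6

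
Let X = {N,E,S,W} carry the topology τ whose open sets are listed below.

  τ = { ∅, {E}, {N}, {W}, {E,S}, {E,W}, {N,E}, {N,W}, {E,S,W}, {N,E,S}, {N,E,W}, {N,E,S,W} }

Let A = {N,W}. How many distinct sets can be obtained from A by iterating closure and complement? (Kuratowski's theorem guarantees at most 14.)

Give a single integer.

complement {E,S}; its interior {E,S}; cl(A) = X∖{E,S} = {N,W}
With k = closure, c = complement:
  1. A     = {N,W}
  2. cA    = {E,S}
k, c of each give nothing new

2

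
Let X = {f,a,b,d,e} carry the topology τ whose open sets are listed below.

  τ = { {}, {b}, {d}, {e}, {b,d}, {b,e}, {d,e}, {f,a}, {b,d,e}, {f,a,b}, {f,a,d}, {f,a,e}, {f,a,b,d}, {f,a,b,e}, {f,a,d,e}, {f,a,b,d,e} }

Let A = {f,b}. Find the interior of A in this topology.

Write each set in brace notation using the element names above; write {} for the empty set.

{b}

opens ⊆ A: {}, {b}; union → int = {b}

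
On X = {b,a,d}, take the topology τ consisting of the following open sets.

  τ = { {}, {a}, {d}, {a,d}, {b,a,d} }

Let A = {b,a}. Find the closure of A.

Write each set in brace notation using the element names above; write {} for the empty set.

X∖A={d}, int(X∖A)={d}, hence cl(A)={b,a}

{b,a}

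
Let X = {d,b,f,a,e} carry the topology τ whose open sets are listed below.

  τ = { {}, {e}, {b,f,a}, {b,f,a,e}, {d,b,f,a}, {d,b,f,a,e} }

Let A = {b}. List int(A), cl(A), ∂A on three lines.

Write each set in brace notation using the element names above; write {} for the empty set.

int(A) = {}
cl(A)  = {d,b,f,a}
∂A     = {d,b,f,a}

interior: largest open inside A is {} (from {})
cl via duality: int({d,f,a,e}) = {e}, so X∖{e} = {d,b,f,a}
cl∖int = {d,b,f,a}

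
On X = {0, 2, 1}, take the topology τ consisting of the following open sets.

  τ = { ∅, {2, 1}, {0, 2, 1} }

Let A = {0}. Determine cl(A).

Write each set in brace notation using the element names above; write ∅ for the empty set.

X∖A={2, 1}, int(X∖A)={2, 1}, hence cl(A)={0}

{0}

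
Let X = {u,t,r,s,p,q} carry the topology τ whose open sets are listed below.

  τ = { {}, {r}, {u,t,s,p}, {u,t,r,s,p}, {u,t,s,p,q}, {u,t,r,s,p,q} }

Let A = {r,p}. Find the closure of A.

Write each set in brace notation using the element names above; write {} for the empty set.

closure: X∖int(X∖A) = X∖{} = {u,t,r,s,p,q}

{u,t,r,s,p,q}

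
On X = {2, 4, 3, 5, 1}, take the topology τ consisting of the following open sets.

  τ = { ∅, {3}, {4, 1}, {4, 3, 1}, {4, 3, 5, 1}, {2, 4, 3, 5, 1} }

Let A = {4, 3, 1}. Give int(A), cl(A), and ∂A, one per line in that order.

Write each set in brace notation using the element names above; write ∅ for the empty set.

int(A) = {4, 3, 1}
cl(A)  = {2, 4, 3, 5, 1}
∂A     = {2, 5}

interior: largest open inside A is {4, 3, 1} (from ∅, {3}, {4, 1}, {4, 3, 1})
cl via duality: int({2, 5}) = ∅, so X∖∅ = {2, 4, 3, 5, 1}
cl∖int = {2, 5}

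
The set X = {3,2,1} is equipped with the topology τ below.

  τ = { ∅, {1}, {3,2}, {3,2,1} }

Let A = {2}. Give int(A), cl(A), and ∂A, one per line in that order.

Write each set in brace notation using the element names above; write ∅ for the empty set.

opens ⊆ A: ∅; union → int = ∅
complement {3,1}; its interior {1}; cl(A) = X∖{1} = {3,2}
boundary = {3,2} ∖ ∅ = {3,2}

int(A) = ∅
cl(A)  = {3,2}
∂A     = {3,2}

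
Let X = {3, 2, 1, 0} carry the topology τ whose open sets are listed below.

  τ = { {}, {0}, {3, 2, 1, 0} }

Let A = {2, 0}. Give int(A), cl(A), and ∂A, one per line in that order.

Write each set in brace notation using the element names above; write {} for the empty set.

interior: largest open inside A is {0} (from {}, {0})
cl via duality: int({3, 1}) = {}, so X∖{} = {3, 2, 1, 0}
cl∖int = {3, 2, 1}

int(A) = {0}
cl(A)  = {3, 2, 1, 0}
∂A     = {3, 2, 1}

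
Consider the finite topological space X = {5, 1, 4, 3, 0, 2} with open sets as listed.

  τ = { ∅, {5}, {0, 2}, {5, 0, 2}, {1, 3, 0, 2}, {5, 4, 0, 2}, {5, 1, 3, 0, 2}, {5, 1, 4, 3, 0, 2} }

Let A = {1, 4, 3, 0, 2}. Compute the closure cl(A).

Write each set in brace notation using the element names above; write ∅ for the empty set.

{1, 4, 3, 0, 2}

X∖A={5}, int(X∖A)={5}, hence cl(A)={1, 4, 3, 0, 2}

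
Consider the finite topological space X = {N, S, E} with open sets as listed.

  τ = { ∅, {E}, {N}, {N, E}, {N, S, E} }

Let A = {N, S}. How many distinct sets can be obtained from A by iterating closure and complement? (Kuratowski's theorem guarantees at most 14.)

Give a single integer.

cl via duality: int({E}) = {E}, so X∖{E} = {N, S}
Write k for closure, c for complement:
  1. A     = {N, S}
  2. cA    = {E}
  3. kcA   = {S, E}
  4. ckcA  = {N}
applying k or c yields no new set

4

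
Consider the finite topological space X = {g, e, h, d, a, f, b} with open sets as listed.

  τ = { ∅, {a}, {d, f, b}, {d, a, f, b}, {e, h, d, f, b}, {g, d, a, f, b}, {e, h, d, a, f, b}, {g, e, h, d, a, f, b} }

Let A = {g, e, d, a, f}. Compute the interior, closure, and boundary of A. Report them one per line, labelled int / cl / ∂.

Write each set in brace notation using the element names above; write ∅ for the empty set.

int(A) = {a}
cl(A)  = {g, e, h, d, a, f, b}
∂A     = {g, e, h, d, f, b}

U open, U⊆A: ∅, {a}. int(A) = ⋃ = {a}
X∖A={h, b}, int(X∖A)=∅, hence cl(A)={g, e, h, d, a, f, b}
∂A: remove int from cl → {g, e, h, d, f, b}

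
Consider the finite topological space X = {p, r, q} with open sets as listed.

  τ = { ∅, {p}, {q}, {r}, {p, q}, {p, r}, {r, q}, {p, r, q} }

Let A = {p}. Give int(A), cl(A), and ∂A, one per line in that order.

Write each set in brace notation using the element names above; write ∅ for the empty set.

opens ⊆ A: ∅, {p}; union → int = {p}
complement {r, q}; its interior {r, q}; cl(A) = X∖{r, q} = {p}
boundary = {p} ∖ {p} = ∅

int(A) = {p}
cl(A)  = {p}
∂A     = ∅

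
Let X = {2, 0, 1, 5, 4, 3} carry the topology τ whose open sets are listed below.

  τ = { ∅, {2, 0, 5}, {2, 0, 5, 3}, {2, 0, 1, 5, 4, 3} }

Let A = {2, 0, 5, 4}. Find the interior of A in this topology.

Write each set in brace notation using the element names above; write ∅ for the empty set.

{2, 0, 5}

interior: largest open inside A is {2, 0, 5} (from ∅, {2, 0, 5})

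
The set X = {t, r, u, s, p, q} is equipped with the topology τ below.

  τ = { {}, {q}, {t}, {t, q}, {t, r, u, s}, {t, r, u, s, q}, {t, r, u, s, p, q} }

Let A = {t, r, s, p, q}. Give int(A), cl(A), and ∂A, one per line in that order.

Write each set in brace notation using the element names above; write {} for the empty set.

opens ⊆ A: {}, {q}, {t}, {t, q}; union → int = {t, q}
complement {u}; its interior {}; cl(A) = X∖{} = {t, r, u, s, p, q}
boundary = {t, r, u, s, p, q} ∖ {t, q} = {r, u, s, p}

int(A) = {t, q}
cl(A)  = {t, r, u, s, p, q}
∂A     = {r, u, s, p}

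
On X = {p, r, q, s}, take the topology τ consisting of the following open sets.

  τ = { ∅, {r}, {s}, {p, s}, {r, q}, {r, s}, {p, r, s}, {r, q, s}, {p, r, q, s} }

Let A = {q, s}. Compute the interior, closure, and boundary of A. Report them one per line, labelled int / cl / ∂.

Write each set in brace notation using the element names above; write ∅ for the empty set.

U open, U⊆A: ∅, {s}. int(A) = ⋃ = {s}
X∖A={p, r}, int(X∖A)={r}, hence cl(A)={p, q, s}
∂A: remove int from cl → {p, q}

int(A) = {s}
cl(A)  = {p, q, s}
∂A     = {p, q}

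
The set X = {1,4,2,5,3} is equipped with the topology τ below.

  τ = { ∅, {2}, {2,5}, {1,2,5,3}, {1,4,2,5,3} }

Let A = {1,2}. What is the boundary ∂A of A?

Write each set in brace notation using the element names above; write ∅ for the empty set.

{1,4,5,3}

opens ⊆ A: ∅, {2}; union → int = {2}
complement {4,5,3}; its interior ∅; cl(A) = X∖∅ = {1,4,2,5,3}
boundary = {1,4,2,5,3} ∖ {2} = {1,4,5,3}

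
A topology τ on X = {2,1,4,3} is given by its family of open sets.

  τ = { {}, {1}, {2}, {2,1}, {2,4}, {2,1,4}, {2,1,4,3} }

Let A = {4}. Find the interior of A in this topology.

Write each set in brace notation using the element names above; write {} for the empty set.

open subsets of A: {}; so int(A) = {}

{}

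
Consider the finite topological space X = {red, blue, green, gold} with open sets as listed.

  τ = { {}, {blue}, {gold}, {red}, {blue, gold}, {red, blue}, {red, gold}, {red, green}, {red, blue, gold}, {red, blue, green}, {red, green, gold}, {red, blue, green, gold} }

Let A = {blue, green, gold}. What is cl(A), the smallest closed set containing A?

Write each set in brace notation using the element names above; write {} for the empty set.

{blue, green, gold}

closure: X∖int(X∖A) = X∖{red} = {blue, green, gold}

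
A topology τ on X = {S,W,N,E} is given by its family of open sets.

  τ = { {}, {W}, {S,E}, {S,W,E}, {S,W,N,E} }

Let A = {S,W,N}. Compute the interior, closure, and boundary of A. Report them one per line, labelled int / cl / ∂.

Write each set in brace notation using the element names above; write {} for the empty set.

U open, U⊆A: {}, {W}. int(A) = ⋃ = {W}
X∖A={E}, int(X∖A)={}, hence cl(A)={S,W,N,E}
∂A: remove int from cl → {S,N,E}

int(A) = {W}
cl(A)  = {S,W,N,E}
∂A     = {S,N,E}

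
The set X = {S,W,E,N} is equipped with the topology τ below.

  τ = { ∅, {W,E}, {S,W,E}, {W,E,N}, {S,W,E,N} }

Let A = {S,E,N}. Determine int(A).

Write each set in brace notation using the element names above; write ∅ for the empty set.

∅

interior: largest open inside A is ∅ (from ∅)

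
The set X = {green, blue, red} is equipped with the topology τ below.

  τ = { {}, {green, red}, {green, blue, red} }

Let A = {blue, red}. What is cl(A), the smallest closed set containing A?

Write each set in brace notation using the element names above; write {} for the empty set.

closure: X∖int(X∖A) = X∖{} = {green, blue, red}

{green, blue, red}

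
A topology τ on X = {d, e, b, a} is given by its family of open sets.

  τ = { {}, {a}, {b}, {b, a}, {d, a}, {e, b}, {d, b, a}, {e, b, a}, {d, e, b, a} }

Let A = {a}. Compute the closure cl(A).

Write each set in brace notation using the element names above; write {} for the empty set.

closure: X∖int(X∖A) = X∖{e, b} = {d, a}

{d, a}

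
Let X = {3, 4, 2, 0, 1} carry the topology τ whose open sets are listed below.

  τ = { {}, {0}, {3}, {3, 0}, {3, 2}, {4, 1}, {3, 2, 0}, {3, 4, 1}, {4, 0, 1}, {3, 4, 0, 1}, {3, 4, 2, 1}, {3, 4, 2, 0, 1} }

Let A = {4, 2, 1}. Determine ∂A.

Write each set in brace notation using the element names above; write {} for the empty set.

U open, U⊆A: {}, {4, 1}. int(A) = ⋃ = {4, 1}
X∖A={3, 0}, int(X∖A)={3, 0}, hence cl(A)={4, 2, 1}
∂A: remove int from cl → {2}

{2}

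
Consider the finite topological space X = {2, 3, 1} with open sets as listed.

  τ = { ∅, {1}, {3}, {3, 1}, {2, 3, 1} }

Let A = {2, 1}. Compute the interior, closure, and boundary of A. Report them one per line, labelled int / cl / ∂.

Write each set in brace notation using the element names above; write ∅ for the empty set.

U open, U⊆A: ∅, {1}. int(A) = ⋃ = {1}
X∖A={3}, int(X∖A)={3}, hence cl(A)={2, 1}
∂A: remove int from cl → {2}

int(A) = {1}
cl(A)  = {2, 1}
∂A     = {2}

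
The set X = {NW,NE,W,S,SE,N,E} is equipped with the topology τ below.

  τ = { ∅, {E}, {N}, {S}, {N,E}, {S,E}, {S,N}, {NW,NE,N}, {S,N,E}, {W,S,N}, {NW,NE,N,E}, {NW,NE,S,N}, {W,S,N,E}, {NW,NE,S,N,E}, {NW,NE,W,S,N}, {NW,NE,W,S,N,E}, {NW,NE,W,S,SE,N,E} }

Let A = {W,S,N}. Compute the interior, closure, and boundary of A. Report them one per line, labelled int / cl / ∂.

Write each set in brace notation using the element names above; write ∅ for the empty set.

interior: largest open inside A is {W,S,N} (from ∅, {N}, {S}, {S,N}, {W,S,N})
cl via duality: int({NW,NE,SE,E}) = {E}, so X∖{E} = {NW,NE,W,S,SE,N}
cl∖int = {NW,NE,SE}

int(A) = {W,S,N}
cl(A)  = {NW,NE,W,S,SE,N}
∂A     = {NW,NE,SE}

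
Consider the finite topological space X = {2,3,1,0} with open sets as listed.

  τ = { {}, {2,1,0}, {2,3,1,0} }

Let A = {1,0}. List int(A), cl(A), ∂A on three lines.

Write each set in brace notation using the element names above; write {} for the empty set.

interior: largest open inside A is {} (from {})
cl via duality: int({2,3}) = {}, so X∖{} = {2,3,1,0}
cl∖int = {2,3,1,0}

int(A) = {}
cl(A)  = {2,3,1,0}
∂A     = {2,3,1,0}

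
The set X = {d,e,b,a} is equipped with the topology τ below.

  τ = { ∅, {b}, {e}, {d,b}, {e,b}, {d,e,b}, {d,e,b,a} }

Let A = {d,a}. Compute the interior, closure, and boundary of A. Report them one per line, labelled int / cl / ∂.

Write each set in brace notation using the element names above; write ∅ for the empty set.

int(A) = ∅
cl(A)  = {d,a}
∂A     = {d,a}

open subsets of A: ∅; so int(A) = ∅
closure: X∖int(X∖A) = X∖{e,b} = {d,a}
∂A = {d,a} minus ∅ = {d,a}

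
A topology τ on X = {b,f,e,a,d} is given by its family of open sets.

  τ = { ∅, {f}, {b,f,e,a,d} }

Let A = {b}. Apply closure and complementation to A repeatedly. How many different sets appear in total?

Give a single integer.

6

closure: X∖int(X∖A) = X∖{f} = {b,e,a,d}
Let k=closure and c=complement:
  1. A     = {b}
  2. kA    = {b,e,a,d}
  3. cA    = {f,e,a,d}
  4. ckA   = {f}
  5. kcA   = {b,f,e,a,d}
  6. ckcA  = ∅
— saturated at 6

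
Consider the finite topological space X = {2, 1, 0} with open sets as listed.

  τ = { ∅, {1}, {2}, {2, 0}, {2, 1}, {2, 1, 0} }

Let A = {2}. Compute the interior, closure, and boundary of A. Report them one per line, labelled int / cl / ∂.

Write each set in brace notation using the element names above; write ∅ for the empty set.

U open, U⊆A: ∅, {2}. int(A) = ⋃ = {2}
X∖A={1, 0}, int(X∖A)={1}, hence cl(A)={2, 0}
∂A: remove int from cl → {0}

int(A) = {2}
cl(A)  = {2, 0}
∂A     = {0}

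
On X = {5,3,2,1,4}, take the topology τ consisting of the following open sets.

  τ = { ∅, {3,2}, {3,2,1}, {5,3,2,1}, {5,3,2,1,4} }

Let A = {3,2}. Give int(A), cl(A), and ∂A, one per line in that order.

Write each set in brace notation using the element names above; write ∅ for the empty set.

open subsets of A: ∅, {3,2}; so int(A) = {3,2}
closure: X∖int(X∖A) = X∖∅ = {5,3,2,1,4}
∂A = {5,3,2,1,4} minus {3,2} = {5,1,4}

int(A) = {3,2}
cl(A)  = {5,3,2,1,4}
∂A     = {5,1,4}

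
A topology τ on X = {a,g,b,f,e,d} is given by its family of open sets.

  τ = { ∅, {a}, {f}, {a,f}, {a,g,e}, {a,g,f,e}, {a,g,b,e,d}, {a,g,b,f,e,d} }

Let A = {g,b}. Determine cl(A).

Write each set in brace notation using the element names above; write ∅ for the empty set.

closure: X∖int(X∖A) = X∖{a,f} = {g,b,e,d}

{g,b,e,d}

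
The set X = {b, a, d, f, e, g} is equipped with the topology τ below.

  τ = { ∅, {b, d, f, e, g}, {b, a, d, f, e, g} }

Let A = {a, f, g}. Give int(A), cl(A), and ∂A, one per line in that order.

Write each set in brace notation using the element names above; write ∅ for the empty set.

interior: largest open inside A is ∅ (from ∅)
cl via duality: int({b, d, e}) = ∅, so X∖∅ = {b, a, d, f, e, g}
cl∖int = {b, a, d, f, e, g}

int(A) = ∅
cl(A)  = {b, a, d, f, e, g}
∂A     = {b, a, d, f, e, g}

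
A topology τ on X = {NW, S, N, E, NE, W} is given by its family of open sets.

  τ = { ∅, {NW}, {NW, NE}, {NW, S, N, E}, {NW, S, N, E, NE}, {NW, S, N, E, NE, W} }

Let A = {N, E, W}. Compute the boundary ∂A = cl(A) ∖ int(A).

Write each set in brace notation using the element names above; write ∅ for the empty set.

{S, N, E, W}

interior: largest open inside A is ∅ (from ∅)
cl via duality: int({NW, S, NE}) = {NW, NE}, so X∖{NW, NE} = {S, N, E, W}
cl∖int = {S, N, E, W}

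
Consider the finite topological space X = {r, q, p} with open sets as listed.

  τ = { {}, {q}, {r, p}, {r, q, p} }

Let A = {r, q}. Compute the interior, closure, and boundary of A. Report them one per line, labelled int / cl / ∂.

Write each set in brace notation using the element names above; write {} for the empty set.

int(A) = {q}
cl(A)  = {r, q, p}
∂A     = {r, p}

U open, U⊆A: {}, {q}. int(A) = ⋃ = {q}
X∖A={p}, int(X∖A)={}, hence cl(A)={r, q, p}
∂A: remove int from cl → {r, p}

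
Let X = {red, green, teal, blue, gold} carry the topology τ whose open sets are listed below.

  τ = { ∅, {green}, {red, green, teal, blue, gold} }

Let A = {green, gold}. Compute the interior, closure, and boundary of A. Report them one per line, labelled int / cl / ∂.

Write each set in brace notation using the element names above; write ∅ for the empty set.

int(A) = {green}
cl(A)  = {red, green, teal, blue, gold}
∂A     = {red, teal, blue, gold}

opens ⊆ A: ∅, {green}; union → int = {green}
complement {red, teal, blue}; its interior ∅; cl(A) = X∖∅ = {red, green, teal, blue, gold}
boundary = {red, green, teal, blue, gold} ∖ {green} = {red, teal, blue, gold}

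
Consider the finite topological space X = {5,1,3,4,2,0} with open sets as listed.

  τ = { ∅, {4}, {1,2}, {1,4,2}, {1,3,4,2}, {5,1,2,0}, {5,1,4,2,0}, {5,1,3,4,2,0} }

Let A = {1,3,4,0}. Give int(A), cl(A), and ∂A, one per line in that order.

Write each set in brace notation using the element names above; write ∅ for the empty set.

int(A) = {4}
cl(A)  = {5,1,3,4,2,0}
∂A     = {5,1,3,2,0}

U open, U⊆A: ∅, {4}. int(A) = ⋃ = {4}
X∖A={5,2}, int(X∖A)=∅, hence cl(A)={5,1,3,4,2,0}
∂A: remove int from cl → {5,1,3,2,0}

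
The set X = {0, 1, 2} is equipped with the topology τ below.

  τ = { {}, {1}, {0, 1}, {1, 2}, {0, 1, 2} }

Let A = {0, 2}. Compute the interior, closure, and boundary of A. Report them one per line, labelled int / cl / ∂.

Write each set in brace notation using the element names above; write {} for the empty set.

int(A) = {}
cl(A)  = {0, 2}
∂A     = {0, 2}

open subsets of A: {}; so int(A) = {}
closure: X∖int(X∖A) = X∖{1} = {0, 2}
∂A = {0, 2} minus {} = {0, 2}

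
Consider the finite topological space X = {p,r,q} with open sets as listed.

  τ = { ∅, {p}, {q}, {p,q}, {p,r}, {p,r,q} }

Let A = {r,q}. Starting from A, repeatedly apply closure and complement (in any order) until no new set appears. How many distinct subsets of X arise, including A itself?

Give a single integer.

4

closure: X∖int(X∖A) = X∖{p} = {r,q}
Let k=closure and c=complement:
  1. A     = {r,q}
  2. cA    = {p}
  3. kcA   = {p,r}
  4. ckcA  = {q}
— saturated at 4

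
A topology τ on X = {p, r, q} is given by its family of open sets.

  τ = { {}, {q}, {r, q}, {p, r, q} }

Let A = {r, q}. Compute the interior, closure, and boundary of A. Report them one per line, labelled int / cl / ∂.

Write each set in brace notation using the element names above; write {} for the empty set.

int(A) = {r, q}
cl(A)  = {p, r, q}
∂A     = {p}

U open, U⊆A: {}, {q}, {r, q}. int(A) = ⋃ = {r, q}
X∖A={p}, int(X∖A)={}, hence cl(A)={p, r, q}
∂A: remove int from cl → {p}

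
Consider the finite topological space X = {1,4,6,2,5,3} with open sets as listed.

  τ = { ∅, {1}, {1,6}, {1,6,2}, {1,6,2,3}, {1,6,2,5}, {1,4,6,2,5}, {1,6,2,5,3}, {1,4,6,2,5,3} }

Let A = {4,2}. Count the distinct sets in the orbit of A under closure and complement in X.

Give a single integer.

cl via duality: int({1,6,5,3}) = {1,6}, so X∖{1,6} = {4,2,5,3}
Write k for closure, c for complement:
  1. A     = {4,2}
  2. kA    = {4,2,5,3}
  3. cA    = {1,6,5,3}
  4. ckA   = {1,6}
  5. kcA   = {1,4,6,2,5,3}
  6. ckcA  = ∅
applying k or c yields no new set

6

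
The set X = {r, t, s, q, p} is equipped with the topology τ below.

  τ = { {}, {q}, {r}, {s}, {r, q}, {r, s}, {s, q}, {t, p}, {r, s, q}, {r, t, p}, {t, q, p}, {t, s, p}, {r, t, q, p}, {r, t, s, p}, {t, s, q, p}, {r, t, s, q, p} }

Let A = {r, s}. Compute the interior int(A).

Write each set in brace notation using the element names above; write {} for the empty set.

{r, s}

U open, U⊆A: {}, {r}, {s}, {r, s}. int(A) = ⋃ = {r, s}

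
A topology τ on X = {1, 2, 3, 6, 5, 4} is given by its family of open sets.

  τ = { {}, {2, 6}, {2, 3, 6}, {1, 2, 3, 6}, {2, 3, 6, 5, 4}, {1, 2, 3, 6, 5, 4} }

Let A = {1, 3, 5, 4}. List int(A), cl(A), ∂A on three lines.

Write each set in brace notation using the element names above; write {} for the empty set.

open subsets of A: {}; so int(A) = {}
closure: X∖int(X∖A) = X∖{2, 6} = {1, 3, 5, 4}
∂A = {1, 3, 5, 4} minus {} = {1, 3, 5, 4}

int(A) = {}
cl(A)  = {1, 3, 5, 4}
∂A     = {1, 3, 5, 4}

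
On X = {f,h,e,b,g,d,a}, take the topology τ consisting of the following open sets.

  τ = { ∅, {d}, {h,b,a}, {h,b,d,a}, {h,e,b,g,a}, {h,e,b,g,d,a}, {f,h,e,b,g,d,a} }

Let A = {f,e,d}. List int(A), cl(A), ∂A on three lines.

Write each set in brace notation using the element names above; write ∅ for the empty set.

opens ⊆ A: ∅, {d}; union → int = {d}
complement {h,b,g,a}; its interior {h,b,a}; cl(A) = X∖{h,b,a} = {f,e,g,d}
boundary = {f,e,g,d} ∖ {d} = {f,e,g}

int(A) = {d}
cl(A)  = {f,e,g,d}
∂A     = {f,e,g}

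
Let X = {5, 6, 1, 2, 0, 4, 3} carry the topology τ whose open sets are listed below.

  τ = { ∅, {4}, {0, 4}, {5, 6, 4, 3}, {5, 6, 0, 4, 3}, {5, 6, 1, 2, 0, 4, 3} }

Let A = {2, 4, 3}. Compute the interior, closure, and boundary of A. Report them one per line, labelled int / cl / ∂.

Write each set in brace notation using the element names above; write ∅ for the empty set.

int(A) = {4}
cl(A)  = {5, 6, 1, 2, 0, 4, 3}
∂A     = {5, 6, 1, 2, 0, 3}

interior: largest open inside A is {4} (from ∅, {4})
cl via duality: int({5, 6, 1, 0}) = ∅, so X∖∅ = {5, 6, 1, 2, 0, 4, 3}
cl∖int = {5, 6, 1, 2, 0, 3}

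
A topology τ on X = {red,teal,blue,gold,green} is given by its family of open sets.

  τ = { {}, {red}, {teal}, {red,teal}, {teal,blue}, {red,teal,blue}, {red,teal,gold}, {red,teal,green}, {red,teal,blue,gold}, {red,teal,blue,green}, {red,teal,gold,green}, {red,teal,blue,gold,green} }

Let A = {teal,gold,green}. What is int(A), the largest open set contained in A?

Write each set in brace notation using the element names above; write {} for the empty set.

opens ⊆ A: {}, {teal}; union → int = {teal}

{teal}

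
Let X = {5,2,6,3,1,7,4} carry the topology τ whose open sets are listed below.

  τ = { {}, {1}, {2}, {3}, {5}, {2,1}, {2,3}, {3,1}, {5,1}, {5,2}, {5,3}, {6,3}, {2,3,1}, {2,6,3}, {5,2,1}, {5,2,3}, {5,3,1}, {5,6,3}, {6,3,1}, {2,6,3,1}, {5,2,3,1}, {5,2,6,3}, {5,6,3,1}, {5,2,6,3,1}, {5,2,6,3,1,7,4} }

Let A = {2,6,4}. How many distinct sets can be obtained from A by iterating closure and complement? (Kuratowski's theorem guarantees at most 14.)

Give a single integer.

8

closure: X∖int(X∖A) = X∖{5,3,1} = {2,6,7,4}
Let k=closure and c=complement:
  1. A     = {2,6,4}
  2. kA    = {2,6,7,4}
  3. cA    = {5,3,1,7}
  4. ckA   = {5,3,1}
  5. kcA   = {5,6,3,1,7,4}
  6. ckcA  = {2}
  7. kckcA = {2,7,4}
  8. ckckcA = {5,6,3,1}
— saturated at 8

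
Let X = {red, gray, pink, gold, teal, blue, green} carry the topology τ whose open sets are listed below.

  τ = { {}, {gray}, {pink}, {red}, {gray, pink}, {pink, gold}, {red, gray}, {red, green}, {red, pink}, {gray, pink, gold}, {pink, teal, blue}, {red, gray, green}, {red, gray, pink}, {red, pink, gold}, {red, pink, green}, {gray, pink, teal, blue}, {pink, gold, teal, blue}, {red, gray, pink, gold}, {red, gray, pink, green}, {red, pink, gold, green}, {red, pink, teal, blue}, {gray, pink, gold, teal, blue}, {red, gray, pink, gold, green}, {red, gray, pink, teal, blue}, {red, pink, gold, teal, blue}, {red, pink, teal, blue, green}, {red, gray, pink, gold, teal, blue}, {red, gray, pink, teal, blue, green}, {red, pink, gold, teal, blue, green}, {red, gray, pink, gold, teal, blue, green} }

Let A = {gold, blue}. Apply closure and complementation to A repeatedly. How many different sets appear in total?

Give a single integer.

X∖A={red, gray, pink, teal, green}, int(X∖A)={red, gray, pink, green}, hence cl(A)={gold, teal, blue}
Orbit (k=closure, c=complement):
  1. A     = {gold, blue}
  2. kA    = {gold, teal, blue}
  3. cA    = {red, gray, pink, teal, green}
  4. ckA   = {red, gray, pink, green}
  5. kcA   = {red, gray, pink, gold, teal, blue, green}
  6. ckcA  = {}
(closed under both — stop)

6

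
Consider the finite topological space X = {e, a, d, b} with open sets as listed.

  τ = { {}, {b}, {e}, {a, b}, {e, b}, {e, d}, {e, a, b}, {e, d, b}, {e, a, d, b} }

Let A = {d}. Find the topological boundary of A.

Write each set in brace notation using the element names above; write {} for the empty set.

{d}

open subsets of A: {}; so int(A) = {}
closure: X∖int(X∖A) = X∖{e, a, b} = {d}
∂A = {d} minus {} = {d}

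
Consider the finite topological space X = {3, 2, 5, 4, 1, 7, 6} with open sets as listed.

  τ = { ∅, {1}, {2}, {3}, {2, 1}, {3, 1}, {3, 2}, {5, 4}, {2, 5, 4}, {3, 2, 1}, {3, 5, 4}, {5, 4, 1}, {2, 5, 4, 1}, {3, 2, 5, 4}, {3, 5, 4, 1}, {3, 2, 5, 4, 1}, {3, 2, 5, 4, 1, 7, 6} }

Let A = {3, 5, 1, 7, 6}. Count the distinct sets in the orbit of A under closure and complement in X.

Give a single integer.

cl via duality: int({2, 4}) = {2}, so X∖{2} = {3, 5, 4, 1, 7, 6}
Write k for closure, c for complement:
  1. A     = {3, 5, 1, 7, 6}
  2. kA    = {3, 5, 4, 1, 7, 6}
  3. cA    = {2, 4}
  4. ckA   = {2}
  5. kcA   = {2, 5, 4, 7, 6}
  6. kckA  = {2, 7, 6}
  7. ckcA  = {3, 1}
  8. ckckA = {3, 5, 4, 1}
  9. kckcA = {3, 1, 7, 6}
  10. ckckcA = {2, 5, 4}
applying k or c yields no new set

10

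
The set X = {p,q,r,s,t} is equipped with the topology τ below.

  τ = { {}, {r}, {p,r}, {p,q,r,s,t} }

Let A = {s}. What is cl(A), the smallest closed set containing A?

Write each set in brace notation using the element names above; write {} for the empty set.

closure: X∖int(X∖A) = X∖{p,r} = {q,s,t}

{q,s,t}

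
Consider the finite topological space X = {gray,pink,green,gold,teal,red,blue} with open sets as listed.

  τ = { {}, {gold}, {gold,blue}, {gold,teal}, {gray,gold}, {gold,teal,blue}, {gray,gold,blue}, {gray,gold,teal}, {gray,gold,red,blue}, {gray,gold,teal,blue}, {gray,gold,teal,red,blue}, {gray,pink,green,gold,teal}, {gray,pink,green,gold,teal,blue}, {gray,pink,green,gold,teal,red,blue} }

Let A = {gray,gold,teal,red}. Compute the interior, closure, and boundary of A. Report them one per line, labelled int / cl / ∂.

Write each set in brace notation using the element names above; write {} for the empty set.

open subsets of A: {}, {gold}, {gray,gold}, {gold,teal}, {gray,gold,teal}; so int(A) = {gray,gold,teal}
closure: X∖int(X∖A) = X∖{} = {gray,pink,green,gold,teal,red,blue}
∂A = {gray,pink,green,gold,teal,red,blue} minus {gray,gold,teal} = {pink,green,red,blue}

int(A) = {gray,gold,teal}
cl(A)  = {gray,pink,green,gold,teal,red,blue}
∂A     = {pink,green,red,blue}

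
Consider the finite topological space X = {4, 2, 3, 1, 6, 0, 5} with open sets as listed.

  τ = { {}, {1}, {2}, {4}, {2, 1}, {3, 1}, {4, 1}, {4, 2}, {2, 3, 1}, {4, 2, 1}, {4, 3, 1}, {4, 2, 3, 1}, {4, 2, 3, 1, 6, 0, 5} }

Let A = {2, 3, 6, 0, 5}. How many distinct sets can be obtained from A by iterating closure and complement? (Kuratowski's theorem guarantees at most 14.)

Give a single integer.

complement {4, 1}; its interior {4, 1}; cl(A) = X∖{4, 1} = {2, 3, 6, 0, 5}
With k = closure, c = complement:
  1. A     = {2, 3, 6, 0, 5}
  2. cA    = {4, 1}
  3. kcA   = {4, 3, 1, 6, 0, 5}
  4. ckcA  = {2}
  5. kckcA = {2, 6, 0, 5}
  6. ckckcA = {4, 3, 1}
k, c of each give nothing new

6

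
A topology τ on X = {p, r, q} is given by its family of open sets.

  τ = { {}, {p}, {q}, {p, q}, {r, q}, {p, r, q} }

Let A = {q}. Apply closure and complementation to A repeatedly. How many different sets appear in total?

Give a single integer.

4

X∖A={p, r}, int(X∖A)={p}, hence cl(A)={r, q}
Orbit (k=closure, c=complement):
  1. A     = {q}
  2. kA    = {r, q}
  3. cA    = {p, r}
  4. ckA   = {p}
(closed under both — stop)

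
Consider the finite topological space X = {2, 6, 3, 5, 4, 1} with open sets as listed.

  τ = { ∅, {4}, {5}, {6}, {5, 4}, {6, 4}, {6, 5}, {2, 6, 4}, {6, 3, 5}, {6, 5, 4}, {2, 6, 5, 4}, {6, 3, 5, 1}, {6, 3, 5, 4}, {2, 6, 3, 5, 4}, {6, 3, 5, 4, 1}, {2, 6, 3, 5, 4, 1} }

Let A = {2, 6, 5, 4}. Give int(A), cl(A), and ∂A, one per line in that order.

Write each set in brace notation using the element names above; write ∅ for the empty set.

U open, U⊆A: ∅, {6}, {4}, {5}, {6, 5}, {5, 4}, {6, 4}, {6, 5, 4}, {2, 6, 4}, {2, 6, 5, 4}. int(A) = ⋃ = {2, 6, 5, 4}
X∖A={3, 1}, int(X∖A)=∅, hence cl(A)={2, 6, 3, 5, 4, 1}
∂A: remove int from cl → {3, 1}

int(A) = {2, 6, 5, 4}
cl(A)  = {2, 6, 3, 5, 4, 1}
∂A     = {3, 1}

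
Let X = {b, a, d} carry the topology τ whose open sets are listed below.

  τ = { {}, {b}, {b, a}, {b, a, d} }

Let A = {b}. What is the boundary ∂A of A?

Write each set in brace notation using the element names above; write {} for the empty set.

{a, d}

U open, U⊆A: {}, {b}. int(A) = ⋃ = {b}
X∖A={a, d}, int(X∖A)={}, hence cl(A)={b, a, d}
∂A: remove int from cl → {a, d}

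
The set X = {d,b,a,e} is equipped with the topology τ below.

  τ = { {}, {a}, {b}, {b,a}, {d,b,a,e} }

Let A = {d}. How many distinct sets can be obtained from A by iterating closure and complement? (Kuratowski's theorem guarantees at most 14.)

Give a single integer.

cl via duality: int({b,a,e}) = {b,a}, so X∖{b,a} = {d,e}
Write k for closure, c for complement:
  1. A     = {d}
  2. kA    = {d,e}
  3. cA    = {b,a,e}
  4. ckA   = {b,a}
  5. kcA   = {d,b,a,e}
  6. ckcA  = {}
applying k or c yields no new set

6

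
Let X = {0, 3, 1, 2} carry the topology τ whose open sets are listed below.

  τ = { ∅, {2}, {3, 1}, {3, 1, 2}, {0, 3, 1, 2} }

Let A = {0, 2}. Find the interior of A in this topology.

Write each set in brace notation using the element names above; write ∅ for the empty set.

{2}

open subsets of A: ∅, {2}; so int(A) = {2}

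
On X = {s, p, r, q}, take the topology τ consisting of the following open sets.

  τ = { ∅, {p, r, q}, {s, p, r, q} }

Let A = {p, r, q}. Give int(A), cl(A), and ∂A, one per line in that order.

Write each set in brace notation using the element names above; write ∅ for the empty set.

int(A) = {p, r, q}
cl(A)  = {s, p, r, q}
∂A     = {s}

interior: largest open inside A is {p, r, q} (from ∅, {p, r, q})
cl via duality: int({s}) = ∅, so X∖∅ = {s, p, r, q}
cl∖int = {s}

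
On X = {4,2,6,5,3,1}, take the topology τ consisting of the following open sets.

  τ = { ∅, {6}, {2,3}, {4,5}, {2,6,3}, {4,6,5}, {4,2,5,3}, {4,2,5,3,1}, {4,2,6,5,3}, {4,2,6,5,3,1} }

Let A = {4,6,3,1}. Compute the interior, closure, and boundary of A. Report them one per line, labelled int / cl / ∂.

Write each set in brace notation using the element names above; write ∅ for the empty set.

U open, U⊆A: ∅, {6}. int(A) = ⋃ = {6}
X∖A={2,5}, int(X∖A)=∅, hence cl(A)={4,2,6,5,3,1}
∂A: remove int from cl → {4,2,5,3,1}

int(A) = {6}
cl(A)  = {4,2,6,5,3,1}
∂A     = {4,2,5,3,1}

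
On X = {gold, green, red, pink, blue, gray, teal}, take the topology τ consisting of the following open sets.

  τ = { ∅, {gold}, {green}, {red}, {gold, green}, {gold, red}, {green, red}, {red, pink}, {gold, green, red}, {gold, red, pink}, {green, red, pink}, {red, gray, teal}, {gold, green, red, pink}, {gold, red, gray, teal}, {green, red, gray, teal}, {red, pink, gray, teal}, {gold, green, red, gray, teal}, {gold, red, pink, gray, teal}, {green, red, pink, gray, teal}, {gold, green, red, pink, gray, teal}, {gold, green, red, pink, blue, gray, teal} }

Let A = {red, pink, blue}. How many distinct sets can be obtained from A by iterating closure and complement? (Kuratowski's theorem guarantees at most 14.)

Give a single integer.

complement {gold, green, gray, teal}; its interior {gold, green}; cl(A) = X∖{gold, green} = {red, pink, blue, gray, teal}
With k = closure, c = complement:
  1. A     = {red, pink, blue}
  2. kA    = {red, pink, blue, gray, teal}
  3. cA    = {gold, green, gray, teal}
  4. ckA   = {gold, green}
  5. kcA   = {gold, green, blue, gray, teal}
  6. kckA  = {gold, green, blue}
  7. ckcA  = {red, pink}
  8. ckckA = {red, pink, gray, teal}
k, c of each give nothing new

8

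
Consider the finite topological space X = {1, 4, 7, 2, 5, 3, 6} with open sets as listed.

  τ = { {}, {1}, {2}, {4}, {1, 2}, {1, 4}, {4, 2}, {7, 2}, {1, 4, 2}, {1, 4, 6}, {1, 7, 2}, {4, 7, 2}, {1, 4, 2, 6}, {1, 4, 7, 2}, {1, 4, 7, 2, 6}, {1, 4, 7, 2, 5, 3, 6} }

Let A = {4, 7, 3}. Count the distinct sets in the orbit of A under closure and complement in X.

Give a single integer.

closure: X∖int(X∖A) = X∖{1, 2} = {4, 7, 5, 3, 6}
Let k=closure and c=complement:
  1. A     = {4, 7, 3}
  2. kA    = {4, 7, 5, 3, 6}
  3. cA    = {1, 2, 5, 6}
  4. ckA   = {1, 2}
  5. kcA   = {1, 7, 2, 5, 3, 6}
  6. ckcA  = {4}
  7. kckcA = {4, 5, 3, 6}
  8. ckckcA = {1, 7, 2}
— saturated at 8

8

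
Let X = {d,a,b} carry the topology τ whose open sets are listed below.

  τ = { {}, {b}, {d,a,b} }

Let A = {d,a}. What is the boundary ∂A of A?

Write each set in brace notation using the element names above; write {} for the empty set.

open subsets of A: {}; so int(A) = {}
closure: X∖int(X∖A) = X∖{b} = {d,a}
∂A = {d,a} minus {} = {d,a}

{d,a}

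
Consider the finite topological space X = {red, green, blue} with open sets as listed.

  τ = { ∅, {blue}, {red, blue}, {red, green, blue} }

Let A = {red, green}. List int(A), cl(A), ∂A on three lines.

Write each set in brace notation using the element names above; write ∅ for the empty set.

interior: largest open inside A is ∅ (from ∅)
cl via duality: int({blue}) = {blue}, so X∖{blue} = {red, green}
cl∖int = {red, green}

int(A) = ∅
cl(A)  = {red, green}
∂A     = {red, green}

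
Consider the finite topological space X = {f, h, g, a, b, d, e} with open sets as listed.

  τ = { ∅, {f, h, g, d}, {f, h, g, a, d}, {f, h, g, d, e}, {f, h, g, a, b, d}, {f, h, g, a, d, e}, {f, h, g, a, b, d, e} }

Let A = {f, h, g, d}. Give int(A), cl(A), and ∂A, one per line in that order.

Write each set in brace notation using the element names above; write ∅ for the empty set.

interior: largest open inside A is {f, h, g, d} (from ∅, {f, h, g, d})
cl via duality: int({a, b, e}) = ∅, so X∖∅ = {f, h, g, a, b, d, e}
cl∖int = {a, b, e}

int(A) = {f, h, g, d}
cl(A)  = {f, h, g, a, b, d, e}
∂A     = {a, b, e}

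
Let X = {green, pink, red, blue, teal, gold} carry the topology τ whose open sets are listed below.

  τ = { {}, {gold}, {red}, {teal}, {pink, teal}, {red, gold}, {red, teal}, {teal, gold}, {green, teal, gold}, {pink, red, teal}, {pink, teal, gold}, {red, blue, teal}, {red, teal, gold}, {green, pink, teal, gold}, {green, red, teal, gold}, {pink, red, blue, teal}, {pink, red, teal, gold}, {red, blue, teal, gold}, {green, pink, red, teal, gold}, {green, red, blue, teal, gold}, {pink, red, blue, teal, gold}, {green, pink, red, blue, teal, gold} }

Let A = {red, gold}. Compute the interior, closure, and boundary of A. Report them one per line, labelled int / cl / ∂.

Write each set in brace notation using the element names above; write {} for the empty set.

U open, U⊆A: {}, {gold}, {red}, {red, gold}. int(A) = ⋃ = {red, gold}
X∖A={green, pink, blue, teal}, int(X∖A)={pink, teal}, hence cl(A)={green, red, blue, gold}
∂A: remove int from cl → {green, blue}

int(A) = {red, gold}
cl(A)  = {green, red, blue, gold}
∂A     = {green, blue}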